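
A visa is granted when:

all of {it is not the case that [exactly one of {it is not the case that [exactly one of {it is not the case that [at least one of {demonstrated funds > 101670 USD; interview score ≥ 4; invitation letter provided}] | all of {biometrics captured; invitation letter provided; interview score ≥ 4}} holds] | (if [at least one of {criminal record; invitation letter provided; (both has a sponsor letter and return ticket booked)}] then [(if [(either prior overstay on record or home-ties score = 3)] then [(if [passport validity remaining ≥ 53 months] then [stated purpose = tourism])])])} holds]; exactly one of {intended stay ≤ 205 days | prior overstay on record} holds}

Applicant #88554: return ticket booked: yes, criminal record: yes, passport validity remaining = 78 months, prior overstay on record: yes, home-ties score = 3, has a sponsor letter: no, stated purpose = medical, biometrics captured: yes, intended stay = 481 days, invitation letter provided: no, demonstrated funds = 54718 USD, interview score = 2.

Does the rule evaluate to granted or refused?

Granted

Atomic conditions:
  demonstrated funds > 101670 USD: 54718 > 101670 is false
  interview score ≥ 4: 2 ≥ 4 is false
  invitation letter provided: no → false
  biometrics captured: yes → true
  criminal record: yes → true
  has a sponsor letter: no → false
  return ticket booked: yes → true
  prior overstay on record: yes → true
  home-ties score = 3: 3 == 3 is true
  passport validity remaining ≥ 53 months: 78 ≥ 53 is true
  stated purpose = tourism: medical == tourism is false
  intended stay ≤ 205 days: 481 ≤ 205 is false
Combine:
[1.1.1.1.1.1] false OR false OR false = false
[1.1.1.1.1] NOT false = true
[1.1.1.1.2] true AND false AND false = false
[1.1.1.1] exactly-one(true, false) = true
[1.1.1] NOT true = false
[1.1.2.1.3] false AND true = false
[1.1.2.1] true OR false OR false = true
[1.1.2.2.1] true OR true = true
[1.1.2.2.2] true → false = false
[1.1.2.2] true → false = false
[1.1.2] true → false = false
[1.1] exactly-one(false, false) = false
[1] NOT false = true
[2] exactly-one(false, true) = true
[root] true AND true = true
Overall: true → granted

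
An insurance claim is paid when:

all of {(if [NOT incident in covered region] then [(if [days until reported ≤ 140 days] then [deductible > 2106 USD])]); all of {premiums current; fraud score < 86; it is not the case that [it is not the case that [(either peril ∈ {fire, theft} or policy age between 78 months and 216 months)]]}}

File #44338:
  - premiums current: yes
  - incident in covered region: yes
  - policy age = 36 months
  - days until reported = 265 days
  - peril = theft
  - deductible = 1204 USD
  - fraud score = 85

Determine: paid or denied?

Paid

Atomic conditions:
  NOT incident in covered region: yes → false
  days until reported ≤ 140 days: 265 ≤ 140 is false
  deductible > 2106 USD: 1204 > 2106 is false
  premiums current: yes → true
  fraud score < 86: 85 < 86 is true
  peril ∈ {fire, theft}: theft is in the set → true
  policy age between 78 months and 216 months: 36 in [78, 216] is false
Combine:
[1.2] false → false (antecedent false ⇒ implication holds) = true
[1] false → true (antecedent false ⇒ implication holds) = true
[2.3.1.1] true OR false = true
[2.3.1] NOT true = false
[2.3] NOT false = true
[2] true AND true AND true = true
[root] true AND true = true
Overall: true → paid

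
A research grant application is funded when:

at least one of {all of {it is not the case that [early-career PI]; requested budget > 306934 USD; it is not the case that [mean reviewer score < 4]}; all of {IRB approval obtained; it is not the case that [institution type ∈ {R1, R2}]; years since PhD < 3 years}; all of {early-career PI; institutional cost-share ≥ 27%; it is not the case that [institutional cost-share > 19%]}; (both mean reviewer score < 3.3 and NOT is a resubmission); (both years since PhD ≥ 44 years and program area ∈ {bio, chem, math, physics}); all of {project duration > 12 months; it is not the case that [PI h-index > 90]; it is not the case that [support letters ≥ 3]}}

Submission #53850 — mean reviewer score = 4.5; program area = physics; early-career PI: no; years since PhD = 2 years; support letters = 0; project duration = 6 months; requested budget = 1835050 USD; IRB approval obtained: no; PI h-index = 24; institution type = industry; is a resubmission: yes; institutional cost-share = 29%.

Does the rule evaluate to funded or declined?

Funded

Atomic conditions:
  early-career PI: no → false
  requested budget > 306934 USD: 1835050 > 306934 is true
  mean reviewer score < 4: 4.5 < 4 is false
  IRB approval obtained: no → false
  institution type ∈ {R1, R2}: industry is not in the set → false
  years since PhD < 3 years: 2 < 3 is true
  institutional cost-share ≥ 27%: 29 ≥ 27 is true
  institutional cost-share > 19%: 29 > 19 is true
  mean reviewer score < 3.3: 4.5 < 3.3 is false
  NOT is a resubmission: yes → false
  years since PhD ≥ 44 years: 2 ≥ 44 is false
  program area ∈ {bio, chem, math, physics}: physics is in the set → true
  project duration > 12 months: 6 > 12 is false
  PI h-index > 90: 24 > 90 is false
  support letters ≥ 3: 0 ≥ 3 is false
Combine:
[1.1] NOT false = true
[1.3] NOT false = true
[1] true AND true AND true = true
[2.2] NOT false = true
[2] false AND true AND true = false
[3.3] NOT true = false
[3] false AND true AND false = false
[4] false AND false = false
[5] false AND true = false
[6.2] NOT false = true
[6.3] NOT false = true
[6] false AND true AND true = false
[root] true OR false OR false OR false OR false OR false = true
Overall: true → funded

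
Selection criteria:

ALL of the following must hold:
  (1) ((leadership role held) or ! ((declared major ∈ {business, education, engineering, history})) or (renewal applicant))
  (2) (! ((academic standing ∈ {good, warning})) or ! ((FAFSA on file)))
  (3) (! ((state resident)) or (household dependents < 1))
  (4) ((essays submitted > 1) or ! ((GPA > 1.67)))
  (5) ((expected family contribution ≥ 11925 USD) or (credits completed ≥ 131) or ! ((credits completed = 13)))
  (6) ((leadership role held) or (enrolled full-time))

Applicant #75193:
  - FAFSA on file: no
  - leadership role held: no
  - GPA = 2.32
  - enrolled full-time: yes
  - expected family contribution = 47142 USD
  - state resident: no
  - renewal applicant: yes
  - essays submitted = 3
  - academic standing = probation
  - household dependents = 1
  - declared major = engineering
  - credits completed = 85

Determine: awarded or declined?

Atomic conditions:
  leadership role held: no → false
  declared major ∈ {business, education, engineering, history}: engineering is in the set → true
  renewal applicant: yes → true
  academic standing ∈ {good, warning}: probation is not in the set → false
  FAFSA on file: no → false
  state resident: no → false
  household dependents < 1: 1 < 1 is false
  essays submitted > 1: 3 > 1 is true
  GPA > 1.67: 2.32 > 1.67 is true
  expected family contribution ≥ 11925 USD: 47142 ≥ 11925 is true
  credits completed ≥ 131: 85 ≥ 131 is false
  credits completed = 13: 85 == 13 is false
  enrolled full-time: yes → true
Combine:
[1.2] NOT true = false
[1] false OR false OR true = true
[2.1] NOT false = true
[2.2] NOT false = true
[2] true OR true = true
[3.1] NOT false = true
[3] true OR false = true
[4.2] NOT true = false
[4] true OR false = true
[5.3] NOT false = true
[5] true OR false OR true = true
[6] false OR true = true
[root] true AND true AND true AND true AND true AND true = true
Overall: true → awarded

Awarded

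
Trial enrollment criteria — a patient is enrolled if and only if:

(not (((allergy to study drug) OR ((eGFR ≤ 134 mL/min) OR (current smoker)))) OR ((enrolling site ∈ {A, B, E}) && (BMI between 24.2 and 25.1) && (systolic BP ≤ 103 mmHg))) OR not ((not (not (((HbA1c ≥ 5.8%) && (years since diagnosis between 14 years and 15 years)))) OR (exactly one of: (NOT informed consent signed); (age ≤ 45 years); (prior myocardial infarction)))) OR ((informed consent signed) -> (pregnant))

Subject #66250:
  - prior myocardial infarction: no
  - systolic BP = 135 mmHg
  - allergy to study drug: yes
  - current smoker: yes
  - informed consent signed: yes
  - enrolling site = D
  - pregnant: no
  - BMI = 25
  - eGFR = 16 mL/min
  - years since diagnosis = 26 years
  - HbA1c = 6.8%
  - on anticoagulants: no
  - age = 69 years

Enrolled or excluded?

Atomic conditions:
  allergy to study drug: yes → true
  eGFR ≤ 134 mL/min: 16 ≤ 134 is true
  current smoker: yes → true
  enrolling site ∈ {A, B, E}: D is not in the set → false
  BMI between 24.2 and 25.1: 25 in [24.2, 25.1] is true
  systolic BP ≤ 103 mmHg: 135 ≤ 103 is false
  HbA1c ≥ 5.8%: 6.8 ≥ 5.8 is true
  years since diagnosis between 14 years and 15 years: 26 in [14, 15] is false
  NOT informed consent signed: yes → false
  age ≤ 45 years: 69 ≤ 45 is false
  prior myocardial infarction: no → false
  informed consent signed: yes → true
  pregnant: no → false
Combine:
[1.1.1.2] true OR true = true
[1.1.1] true OR true = true
[1.1] NOT true = false
[1.2] false AND true AND false = false
[1] false OR false = false
[2.1.1.1.1] true AND false = false
[2.1.1.1] NOT false = true
[2.1.1] NOT true = false
[2.1.2] exactly-one(false, false, false) = false
[2.1] false OR false = false
[2] NOT false = true
[3] true → false = false
[root] false OR true OR false = true
Overall: true → enrolled

Enrolled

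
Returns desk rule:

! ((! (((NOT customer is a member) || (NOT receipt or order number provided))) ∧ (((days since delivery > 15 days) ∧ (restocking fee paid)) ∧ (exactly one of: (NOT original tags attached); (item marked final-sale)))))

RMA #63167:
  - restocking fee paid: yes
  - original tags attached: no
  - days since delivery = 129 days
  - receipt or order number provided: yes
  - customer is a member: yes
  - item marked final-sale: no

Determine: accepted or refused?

Refused

Atomic conditions:
  NOT customer is a member: yes → false
  NOT receipt or order number provided: yes → false
  days since delivery > 15 days: 129 > 15 is true
  restocking fee paid: yes → true
  NOT original tags attached: no → true
  item marked final-sale: no → false
Combine:
[1.1.1] false OR false = false
[1.1] NOT false = true
[1.2.1] true AND true = true
[1.2.2] exactly-one(true, false) = true
[1.2] true AND true = true
[1] true AND true = true
[root] NOT true = false
Overall: false → refused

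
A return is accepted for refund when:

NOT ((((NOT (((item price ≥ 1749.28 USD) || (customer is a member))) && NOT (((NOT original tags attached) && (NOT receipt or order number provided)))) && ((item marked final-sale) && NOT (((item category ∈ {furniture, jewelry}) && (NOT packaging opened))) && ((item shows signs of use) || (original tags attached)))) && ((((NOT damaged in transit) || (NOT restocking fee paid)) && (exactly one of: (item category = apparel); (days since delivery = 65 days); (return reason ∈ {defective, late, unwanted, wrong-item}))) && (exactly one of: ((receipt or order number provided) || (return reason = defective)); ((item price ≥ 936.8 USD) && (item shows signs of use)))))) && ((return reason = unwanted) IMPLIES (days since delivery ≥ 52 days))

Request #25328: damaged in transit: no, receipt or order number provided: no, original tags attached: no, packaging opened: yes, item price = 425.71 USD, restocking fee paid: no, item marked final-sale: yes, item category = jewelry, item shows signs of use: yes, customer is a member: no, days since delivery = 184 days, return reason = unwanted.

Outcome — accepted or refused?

Atomic conditions:
  item price ≥ 1749.28 USD: 425.71 ≥ 1749.28 is false
  customer is a member: no → false
  NOT original tags attached: no → true
  NOT receipt or order number provided: no → true
  item marked final-sale: yes → true
  item category ∈ {furniture, jewelry}: jewelry is in the set → true
  NOT packaging opened: yes → false
  item shows signs of use: yes → true
  original tags attached: no → false
  NOT damaged in transit: no → true
  NOT restocking fee paid: no → true
  item category = apparel: jewelry == apparel is false
  days since delivery = 65 days: 184 == 65 is false
  return reason ∈ {defective, late, unwanted, wrong-item}: unwanted is in the set → true
  receipt or order number provided: no → false
  return reason = defective: unwanted == defective is false
  item price ≥ 936.8 USD: 425.71 ≥ 936.8 is false
  return reason = unwanted: unwanted == unwanted is true
  days since delivery ≥ 52 days: 184 ≥ 52 is true
Combine:
[1.1.1.1.1.1] false OR false = false
[1.1.1.1.1] NOT false = true
[1.1.1.1.2.1] true AND true = true
[1.1.1.1.2] NOT true = false
[1.1.1.1] true AND false = false
[1.1.1.2.2.1] true AND false = false
[1.1.1.2.2] NOT false = true
[1.1.1.2.3] true OR false = true
[1.1.1.2] true AND true AND true = true
[1.1.1] false AND true = false
[1.1.2.1.1] true OR true = true
[1.1.2.1.2] exactly-one(false, false, true) = true
[1.1.2.1] true AND true = true
[1.1.2.2.1] false OR false = false
[1.1.2.2.2] false AND true = false
[1.1.2.2] exactly-one(false, false) = false
[1.1.2] true AND false = false
[1.1] false AND false = false
[1] NOT false = true
[2] true → true = true
[root] true AND true = true
Overall: true → accepted

Accepted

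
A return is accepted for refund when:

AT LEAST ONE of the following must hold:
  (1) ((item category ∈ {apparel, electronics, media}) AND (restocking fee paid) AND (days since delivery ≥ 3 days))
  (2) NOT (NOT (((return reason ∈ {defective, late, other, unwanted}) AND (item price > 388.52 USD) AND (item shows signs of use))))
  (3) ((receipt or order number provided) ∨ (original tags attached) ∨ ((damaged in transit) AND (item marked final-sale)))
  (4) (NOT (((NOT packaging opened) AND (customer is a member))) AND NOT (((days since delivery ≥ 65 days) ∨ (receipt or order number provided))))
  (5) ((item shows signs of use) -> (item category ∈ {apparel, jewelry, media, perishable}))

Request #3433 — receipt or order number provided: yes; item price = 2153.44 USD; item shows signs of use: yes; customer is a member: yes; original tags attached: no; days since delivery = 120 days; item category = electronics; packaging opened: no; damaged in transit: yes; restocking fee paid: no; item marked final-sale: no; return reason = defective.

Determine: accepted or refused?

Accepted

Atomic conditions:
  item category ∈ {apparel, electronics, media}: electronics is in the set → true
  restocking fee paid: no → false
  days since delivery ≥ 3 days: 120 ≥ 3 is true
  return reason ∈ {defective, late, other, unwanted}: defective is in the set → true
  item price > 388.52 USD: 2153.44 > 388.52 is true
  item shows signs of use: yes → true
  receipt or order number provided: yes → true
  original tags attached: no → false
  damaged in transit: yes → true
  item marked final-sale: no → false
  NOT packaging opened: no → true
  customer is a member: yes → true
  days since delivery ≥ 65 days: 120 ≥ 65 is true
  item category ∈ {apparel, jewelry, media, perishable}: electronics is not in the set → false
Combine:
[1] true AND false AND true = false
[2.1.1] true AND true AND true = true
[2.1] NOT true = false
[2] NOT false = true
[3.3] true AND false = false
[3] true OR false OR false = true
[4.1.1] true AND true = true
[4.1] NOT true = false
[4.2.1] true OR true = true
[4.2] NOT true = false
[4] false AND false = false
[5] true → false = false
[root] false OR true OR true OR false OR false = true
Overall: true → accepted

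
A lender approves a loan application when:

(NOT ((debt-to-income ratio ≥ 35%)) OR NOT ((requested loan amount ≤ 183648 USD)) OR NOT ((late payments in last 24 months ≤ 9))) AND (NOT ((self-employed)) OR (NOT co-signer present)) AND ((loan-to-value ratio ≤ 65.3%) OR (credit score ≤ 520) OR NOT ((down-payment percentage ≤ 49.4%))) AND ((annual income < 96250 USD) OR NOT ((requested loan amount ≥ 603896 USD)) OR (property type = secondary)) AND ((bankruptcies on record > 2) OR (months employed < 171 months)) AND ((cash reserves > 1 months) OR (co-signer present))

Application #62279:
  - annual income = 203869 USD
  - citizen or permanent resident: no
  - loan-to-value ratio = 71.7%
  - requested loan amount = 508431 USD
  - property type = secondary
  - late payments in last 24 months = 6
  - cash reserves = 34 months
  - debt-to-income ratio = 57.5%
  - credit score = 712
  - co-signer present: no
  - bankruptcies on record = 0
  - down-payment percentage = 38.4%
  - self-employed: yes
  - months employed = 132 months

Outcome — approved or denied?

Atomic conditions:
  debt-to-income ratio ≥ 35%: 57.5 ≥ 35 is true
  requested loan amount ≤ 183648 USD: 508431 ≤ 183648 is false
  late payments in last 24 months ≤ 9: 6 ≤ 9 is true
  self-employed: yes → true
  NOT co-signer present: no → true
  loan-to-value ratio ≤ 65.3%: 71.7 ≤ 65.3 is false
  credit score ≤ 520: 712 ≤ 520 is false
  down-payment percentage ≤ 49.4%: 38.4 ≤ 49.4 is true
  annual income < 96250 USD: 203869 < 96250 is false
  requested loan amount ≥ 603896 USD: 508431 ≥ 603896 is false
  property type = secondary: secondary == secondary is true
  bankruptcies on record > 2: 0 > 2 is false
  months employed < 171 months: 132 < 171 is true
  cash reserves > 1 months: 34 > 1 is true
  co-signer present: no → false
Combine:
[1.1] NOT true = false
[1.2] NOT false = true
[1.3] NOT true = false
[1] false OR true OR false = true
[2.1] NOT true = false
[2] false OR true = true
[3.3] NOT true = false
[3] false OR false OR false = false
[4.2] NOT false = true
[4] false OR true OR true = true
[5] false OR true = true
[6] true OR false = true
[root] true AND true AND false AND true AND true AND true = false
Overall: false → denied

Denied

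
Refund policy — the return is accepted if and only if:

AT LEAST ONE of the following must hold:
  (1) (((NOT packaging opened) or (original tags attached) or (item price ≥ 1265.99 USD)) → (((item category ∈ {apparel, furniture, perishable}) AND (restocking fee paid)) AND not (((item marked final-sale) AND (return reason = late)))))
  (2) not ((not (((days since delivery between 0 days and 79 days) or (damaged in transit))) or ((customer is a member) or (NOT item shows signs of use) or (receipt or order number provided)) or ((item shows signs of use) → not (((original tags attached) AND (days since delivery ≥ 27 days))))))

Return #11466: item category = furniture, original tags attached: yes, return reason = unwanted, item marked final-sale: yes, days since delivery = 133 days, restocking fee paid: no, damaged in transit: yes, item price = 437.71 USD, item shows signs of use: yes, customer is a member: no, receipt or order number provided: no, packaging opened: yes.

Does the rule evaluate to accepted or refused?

Atomic conditions:
  NOT packaging opened: yes → false
  original tags attached: yes → true
  item price ≥ 1265.99 USD: 437.71 ≥ 1265.99 is false
  item category ∈ {apparel, furniture, perishable}: furniture is in the set → true
  restocking fee paid: no → false
  item marked final-sale: yes → true
  return reason = late: unwanted == late is false
  days since delivery between 0 days and 79 days: 133 in [0, 79] is false
  damaged in transit: yes → true
  customer is a member: no → false
  NOT item shows signs of use: yes → false
  receipt or order number provided: no → false
  item shows signs of use: yes → true
  days since delivery ≥ 27 days: 133 ≥ 27 is true
Combine:
[1.1] false OR true OR false = true
[1.2.1] true AND false = false
[1.2.2.1] true AND false = false
[1.2.2] NOT false = true
[1.2] false AND true = false
[1] true → false = false
[2.1.1.1] false OR true = true
[2.1.1] NOT true = false
[2.1.2] false OR false OR false = false
[2.1.3.2.1] true AND true = true
[2.1.3.2] NOT true = false
[2.1.3] true → false = false
[2.1] false OR false OR false = false
[2] NOT false = true
[root] false OR true = true
Overall: true → accepted

Accepted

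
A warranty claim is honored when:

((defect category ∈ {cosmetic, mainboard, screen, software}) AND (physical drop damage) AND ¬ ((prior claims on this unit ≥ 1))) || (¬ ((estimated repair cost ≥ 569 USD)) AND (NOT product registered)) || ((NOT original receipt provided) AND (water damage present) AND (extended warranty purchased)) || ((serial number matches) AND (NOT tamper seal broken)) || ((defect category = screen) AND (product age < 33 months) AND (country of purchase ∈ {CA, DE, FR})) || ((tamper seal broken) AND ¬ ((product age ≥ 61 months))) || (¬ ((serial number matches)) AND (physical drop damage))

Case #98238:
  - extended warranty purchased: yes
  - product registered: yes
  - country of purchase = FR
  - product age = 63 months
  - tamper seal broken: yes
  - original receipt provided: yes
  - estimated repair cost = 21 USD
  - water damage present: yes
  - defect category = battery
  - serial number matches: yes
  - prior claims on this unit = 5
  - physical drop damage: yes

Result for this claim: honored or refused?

Atomic conditions:
  defect category ∈ {cosmetic, mainboard, screen, software}: battery is not in the set → false
  physical drop damage: yes → true
  prior claims on this unit ≥ 1: 5 ≥ 1 is true
  estimated repair cost ≥ 569 USD: 21 ≥ 569 is false
  NOT product registered: yes → false
  NOT original receipt provided: yes → false
  water damage present: yes → true
  extended warranty purchased: yes → true
  serial number matches: yes → true
  NOT tamper seal broken: yes → false
  defect category = screen: battery == screen is false
  product age < 33 months: 63 < 33 is false
  country of purchase ∈ {CA, DE, FR}: FR is in the set → true
  tamper seal broken: yes → true
  product age ≥ 61 months: 63 ≥ 61 is true
Combine:
[1.3] NOT true = false
[1] false AND true AND false = false
[2.1] NOT false = true
[2] true AND false = false
[3] false AND true AND true = false
[4] true AND false = false
[5] false AND false AND true = false
[6.2] NOT true = false
[6] true AND false = false
[7.1] NOT true = false
[7] false AND true = false
[root] false OR false OR false OR false OR false OR false OR false = false
Overall: false → refused

Refused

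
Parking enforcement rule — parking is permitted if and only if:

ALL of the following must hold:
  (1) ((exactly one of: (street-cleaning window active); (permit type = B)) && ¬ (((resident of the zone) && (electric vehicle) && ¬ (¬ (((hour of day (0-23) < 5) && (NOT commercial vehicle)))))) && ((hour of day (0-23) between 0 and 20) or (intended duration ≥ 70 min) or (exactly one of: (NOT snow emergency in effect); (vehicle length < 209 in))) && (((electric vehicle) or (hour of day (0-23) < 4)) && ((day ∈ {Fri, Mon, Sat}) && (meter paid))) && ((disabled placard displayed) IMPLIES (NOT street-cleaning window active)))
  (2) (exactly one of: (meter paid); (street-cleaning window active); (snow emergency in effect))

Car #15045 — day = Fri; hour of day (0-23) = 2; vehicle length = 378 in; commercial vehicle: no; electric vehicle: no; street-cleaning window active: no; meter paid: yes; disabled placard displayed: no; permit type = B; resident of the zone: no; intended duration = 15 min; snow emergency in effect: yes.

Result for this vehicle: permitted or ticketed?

Ticketed

Atomic conditions:
  street-cleaning window active: no → false
  permit type = B: B == B is true
  resident of the zone: no → false
  electric vehicle: no → false
  hour of day (0-23) < 5: 2 < 5 is true
  NOT commercial vehicle: no → true
  hour of day (0-23) between 0 and 20: 2 in [0, 20] is true
  intended duration ≥ 70 min: 15 ≥ 70 is false
  NOT snow emergency in effect: yes → false
  vehicle length < 209 in: 378 < 209 is false
  hour of day (0-23) < 4: 2 < 4 is true
  day ∈ {Fri, Mon, Sat}: Fri is in the set → true
  meter paid: yes → true
  disabled placard displayed: no → false
  NOT street-cleaning window active: no → true
  snow emergency in effect: yes → true
Combine:
[1.1] exactly-one(false, true) = true
[1.2.1.3.1.1] true AND true = true
[1.2.1.3.1] NOT true = false
[1.2.1.3] NOT false = true
[1.2.1] false AND false AND true = false
[1.2] NOT false = true
[1.3.3] exactly-one(false, false) = false
[1.3] true OR false OR false = true
[1.4.1] false OR true = true
[1.4.2] true AND true = true
[1.4] true AND true = true
[1.5] false → true (antecedent false ⇒ implication holds) = true
[1] true AND true AND true AND true AND true = true
[2] exactly-one(true, false, true) = false
[root] true AND false = false
Overall: false → ticketed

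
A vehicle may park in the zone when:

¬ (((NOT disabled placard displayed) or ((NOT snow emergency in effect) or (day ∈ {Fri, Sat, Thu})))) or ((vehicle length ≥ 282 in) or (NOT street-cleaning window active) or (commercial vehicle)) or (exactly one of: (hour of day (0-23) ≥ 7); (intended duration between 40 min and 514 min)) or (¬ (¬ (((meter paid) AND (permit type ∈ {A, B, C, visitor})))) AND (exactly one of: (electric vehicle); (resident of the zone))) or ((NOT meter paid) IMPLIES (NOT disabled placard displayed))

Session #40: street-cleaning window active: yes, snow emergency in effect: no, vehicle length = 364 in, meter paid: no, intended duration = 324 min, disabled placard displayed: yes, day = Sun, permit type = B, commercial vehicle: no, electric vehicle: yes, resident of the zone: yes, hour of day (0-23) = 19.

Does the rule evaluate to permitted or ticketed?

Permitted

Atomic conditions:
  NOT disabled placard displayed: yes → false
  NOT snow emergency in effect: no → true
  day ∈ {Fri, Sat, Thu}: Sun is not in the set → false
  vehicle length ≥ 282 in: 364 ≥ 282 is true
  NOT street-cleaning window active: yes → false
  commercial vehicle: no → false
  hour of day (0-23) ≥ 7: 19 ≥ 7 is true
  intended duration between 40 min and 514 min: 324 in [40, 514] is true
  meter paid: no → false
  permit type ∈ {A, B, C, visitor}: B is in the set → true
  electric vehicle: yes → true
  resident of the zone: yes → true
  NOT meter paid: no → true
Combine:
[1.1.2] true OR false = true
[1.1] false OR true = true
[1] NOT true = false
[2] true OR false OR false = true
[3] exactly-one(true, true) = false
[4.1.1.1] false AND true = false
[4.1.1] NOT false = true
[4.1] NOT true = false
[4.2] exactly-one(true, true) = false
[4] false AND false = false
[5] true → false = false
[root] false OR true OR false OR false OR false = true
Overall: true → permitted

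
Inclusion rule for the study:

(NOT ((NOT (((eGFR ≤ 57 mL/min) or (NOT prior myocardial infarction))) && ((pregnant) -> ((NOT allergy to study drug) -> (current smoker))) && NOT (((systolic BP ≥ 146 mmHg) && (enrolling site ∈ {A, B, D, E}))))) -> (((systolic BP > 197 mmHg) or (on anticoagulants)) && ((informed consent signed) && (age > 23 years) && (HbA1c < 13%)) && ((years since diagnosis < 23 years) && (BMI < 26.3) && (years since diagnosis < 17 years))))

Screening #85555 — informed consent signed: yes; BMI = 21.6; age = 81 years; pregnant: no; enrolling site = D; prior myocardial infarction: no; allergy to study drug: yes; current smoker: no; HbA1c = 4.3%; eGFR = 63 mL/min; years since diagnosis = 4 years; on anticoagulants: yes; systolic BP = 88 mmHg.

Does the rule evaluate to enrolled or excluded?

Enrolled

Atomic conditions:
  eGFR ≤ 57 mL/min: 63 ≤ 57 is false
  NOT prior myocardial infarction: no → true
  pregnant: no → false
  NOT allergy to study drug: yes → false
  current smoker: no → false
  systolic BP ≥ 146 mmHg: 88 ≥ 146 is false
  enrolling site ∈ {A, B, D, E}: D is in the set → true
  systolic BP > 197 mmHg: 88 > 197 is false
  on anticoagulants: yes → true
  informed consent signed: yes → true
  age > 23 years: 81 > 23 is true
  HbA1c < 13%: 4.3 < 13 is true
  years since diagnosis < 23 years: 4 < 23 is true
  BMI < 26.3: 21.6 < 26.3 is true
  years since diagnosis < 17 years: 4 < 17 is true
Combine:
[1.1.1.1] false OR true = true
[1.1.1] NOT true = false
[1.1.2.2] false → false (antecedent false ⇒ implication holds) = true
[1.1.2] false → true (antecedent false ⇒ implication holds) = true
[1.1.3.1] false AND true = false
[1.1.3] NOT false = true
[1.1] false AND true AND true = false
[1] NOT false = true
[2.1] false OR true = true
[2.2] true AND true AND true = true
[2.3] true AND true AND true = true
[2] true AND true AND true = true
[root] true → true = true
Overall: true → enrolled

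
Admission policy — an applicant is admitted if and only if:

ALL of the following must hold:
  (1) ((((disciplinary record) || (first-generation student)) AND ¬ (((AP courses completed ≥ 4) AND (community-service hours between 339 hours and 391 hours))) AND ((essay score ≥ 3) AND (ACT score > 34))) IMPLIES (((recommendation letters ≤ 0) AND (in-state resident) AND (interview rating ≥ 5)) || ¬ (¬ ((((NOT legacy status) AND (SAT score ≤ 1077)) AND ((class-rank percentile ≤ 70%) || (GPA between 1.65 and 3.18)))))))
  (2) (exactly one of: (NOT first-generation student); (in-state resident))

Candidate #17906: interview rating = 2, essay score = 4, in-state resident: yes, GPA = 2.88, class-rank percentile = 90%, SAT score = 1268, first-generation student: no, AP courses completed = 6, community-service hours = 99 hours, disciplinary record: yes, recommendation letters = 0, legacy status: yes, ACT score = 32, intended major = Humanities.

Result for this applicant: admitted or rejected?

Rejected

Atomic conditions:
  disciplinary record: yes → true
  first-generation student: no → false
  AP courses completed ≥ 4: 6 ≥ 4 is true
  community-service hours between 339 hours and 391 hours: 99 in [339, 391] is false
  essay score ≥ 3: 4 ≥ 3 is true
  ACT score > 34: 32 > 34 is false
  recommendation letters ≤ 0: 0 ≤ 0 is true
  in-state resident: yes → true
  interview rating ≥ 5: 2 ≥ 5 is false
  NOT legacy status: yes → false
  SAT score ≤ 1077: 1268 ≤ 1077 is false
  class-rank percentile ≤ 70%: 90 ≤ 70 is false
  GPA between 1.65 and 3.18: 2.88 in [1.65, 3.18] is true
  NOT first-generation student: no → true
Combine:
[1.1.1] true OR false = true
[1.1.2.1] true AND false = false
[1.1.2] NOT false = true
[1.1.3] true AND false = false
[1.1] true AND true AND false = false
[1.2.1] true AND true AND false = false
[1.2.2.1.1.1] false AND false = false
[1.2.2.1.1.2] false OR true = true
[1.2.2.1.1] false AND true = false
[1.2.2.1] NOT false = true
[1.2.2] NOT true = false
[1.2] false OR false = false
[1] false → false (antecedent false ⇒ implication holds) = true
[2] exactly-one(true, true) = false
[root] true AND false = false
Overall: false → rejected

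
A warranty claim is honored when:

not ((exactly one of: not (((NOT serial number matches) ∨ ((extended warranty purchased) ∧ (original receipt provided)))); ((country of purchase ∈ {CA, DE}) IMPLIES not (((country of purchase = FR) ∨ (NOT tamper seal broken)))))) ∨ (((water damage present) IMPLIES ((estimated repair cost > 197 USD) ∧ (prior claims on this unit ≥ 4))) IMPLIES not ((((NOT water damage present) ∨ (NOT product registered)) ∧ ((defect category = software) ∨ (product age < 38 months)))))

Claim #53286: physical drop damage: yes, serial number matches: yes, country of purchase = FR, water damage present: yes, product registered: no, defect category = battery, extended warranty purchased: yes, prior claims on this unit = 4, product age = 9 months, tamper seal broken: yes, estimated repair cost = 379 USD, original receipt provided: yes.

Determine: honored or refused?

Refused

Atomic conditions:
  NOT serial number matches: yes → false
  extended warranty purchased: yes → true
  original receipt provided: yes → true
  country of purchase ∈ {CA, DE}: FR is not in the set → false
  country of purchase = FR: FR == FR is true
  NOT tamper seal broken: yes → false
  water damage present: yes → true
  estimated repair cost > 197 USD: 379 > 197 is true
  prior claims on this unit ≥ 4: 4 ≥ 4 is true
  NOT water damage present: yes → false
  NOT product registered: no → true
  defect category = software: battery == software is false
  product age < 38 months: 9 < 38 is true
Combine:
[1.1.1.1.2] true AND true = true
[1.1.1.1] false OR true = true
[1.1.1] NOT true = false
[1.1.2.2.1] true OR false = true
[1.1.2.2] NOT true = false
[1.1.2] false → false (antecedent false ⇒ implication holds) = true
[1.1] exactly-one(false, true) = true
[1] NOT true = false
[2.1.2] true AND true = true
[2.1] true → true = true
[2.2.1.1] false OR true = true
[2.2.1.2] false OR true = true
[2.2.1] true AND true = true
[2.2] NOT true = false
[2] true → false = false
[root] false OR false = false
Overall: false → refused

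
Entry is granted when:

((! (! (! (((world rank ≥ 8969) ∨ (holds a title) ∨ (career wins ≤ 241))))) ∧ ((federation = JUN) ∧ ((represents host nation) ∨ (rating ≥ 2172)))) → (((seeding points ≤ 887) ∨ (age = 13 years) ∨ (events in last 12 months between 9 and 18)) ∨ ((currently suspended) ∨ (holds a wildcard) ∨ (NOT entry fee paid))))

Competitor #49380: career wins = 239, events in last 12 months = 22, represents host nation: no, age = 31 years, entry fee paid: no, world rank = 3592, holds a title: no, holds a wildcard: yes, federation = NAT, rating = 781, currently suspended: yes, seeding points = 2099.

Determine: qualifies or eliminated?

Qualifies

Atomic conditions:
  world rank ≥ 8969: 3592 ≥ 8969 is false
  holds a title: no → false
  career wins ≤ 241: 239 ≤ 241 is true
  federation = JUN: NAT == JUN is false
  represents host nation: no → false
  rating ≥ 2172: 781 ≥ 2172 is false
  seeding points ≤ 887: 2099 ≤ 887 is false
  age = 13 years: 31 == 13 is false
  events in last 12 months between 9 and 18: 22 in [9, 18] is false
  currently suspended: yes → true
  holds a wildcard: yes → true
  NOT entry fee paid: no → true
Combine:
[1.1.1.1.1] false OR false OR true = true
[1.1.1.1] NOT true = false
[1.1.1] NOT false = true
[1.1] NOT true = false
[1.2.2] false OR false = false
[1.2] false AND false = false
[1] false AND false = false
[2.1] false OR false OR false = false
[2.2] true OR true OR true = true
[2] false OR true = true
[root] false → true (antecedent false ⇒ implication holds) = true
Overall: true → qualifies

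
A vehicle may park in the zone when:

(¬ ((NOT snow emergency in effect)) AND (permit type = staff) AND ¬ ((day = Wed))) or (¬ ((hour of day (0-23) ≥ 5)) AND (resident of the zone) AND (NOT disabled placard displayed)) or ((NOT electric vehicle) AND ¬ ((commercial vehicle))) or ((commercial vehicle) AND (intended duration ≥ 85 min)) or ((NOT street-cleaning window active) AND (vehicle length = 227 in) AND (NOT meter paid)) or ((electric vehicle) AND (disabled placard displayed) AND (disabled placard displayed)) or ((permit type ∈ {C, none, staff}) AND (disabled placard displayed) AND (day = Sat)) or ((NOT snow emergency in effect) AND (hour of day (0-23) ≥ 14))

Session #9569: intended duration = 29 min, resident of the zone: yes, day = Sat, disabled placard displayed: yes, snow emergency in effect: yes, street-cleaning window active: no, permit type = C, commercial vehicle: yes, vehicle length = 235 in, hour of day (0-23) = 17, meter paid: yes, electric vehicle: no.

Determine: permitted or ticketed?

Permitted

Atomic conditions:
  NOT snow emergency in effect: yes → false
  permit type = staff: C == staff is false
  day = Wed: Sat == Wed is false
  hour of day (0-23) ≥ 5: 17 ≥ 5 is true
  resident of the zone: yes → true
  NOT disabled placard displayed: yes → false
  NOT electric vehicle: no → true
  commercial vehicle: yes → true
  intended duration ≥ 85 min: 29 ≥ 85 is false
  NOT street-cleaning window active: no → true
  vehicle length = 227 in: 235 == 227 is false
  NOT meter paid: yes → false
  electric vehicle: no → false
  disabled placard displayed: yes → true
  permit type ∈ {C, none, staff}: C is in the set → true
  day = Sat: Sat == Sat is true
  hour of day (0-23) ≥ 14: 17 ≥ 14 is true
Combine:
[1.1] NOT false = true
[1.3] NOT false = true
[1] true AND false AND true = false
[2.1] NOT true = false
[2] false AND true AND false = false
[3.2] NOT true = false
[3] true AND false = false
[4] true AND false = false
[5] true AND false AND false = false
[6] false AND true AND true = false
[7] true AND true AND true = true
[8] false AND true = false
[root] false OR false OR false OR false OR false OR false OR true OR false = true
Overall: true → permitted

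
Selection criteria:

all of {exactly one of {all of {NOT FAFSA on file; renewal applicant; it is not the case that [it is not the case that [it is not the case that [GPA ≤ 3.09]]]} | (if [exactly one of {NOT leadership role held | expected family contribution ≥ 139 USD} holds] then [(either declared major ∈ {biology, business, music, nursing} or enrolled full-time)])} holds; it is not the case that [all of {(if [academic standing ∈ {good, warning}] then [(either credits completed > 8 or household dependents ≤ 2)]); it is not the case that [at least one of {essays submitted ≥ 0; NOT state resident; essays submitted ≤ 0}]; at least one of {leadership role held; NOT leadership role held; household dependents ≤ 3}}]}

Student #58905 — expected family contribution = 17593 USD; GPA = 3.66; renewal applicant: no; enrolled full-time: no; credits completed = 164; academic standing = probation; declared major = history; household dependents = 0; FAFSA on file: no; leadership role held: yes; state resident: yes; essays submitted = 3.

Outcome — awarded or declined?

Atomic conditions:
  NOT FAFSA on file: no → true
  renewal applicant: no → false
  GPA ≤ 3.09: 3.66 ≤ 3.09 is false
  NOT leadership role held: yes → false
  expected family contribution ≥ 139 USD: 17593 ≥ 139 is true
  declared major ∈ {biology, business, music, nursing}: history is not in the set → false
  enrolled full-time: no → false
  academic standing ∈ {good, warning}: probation is not in the set → false
  credits completed > 8: 164 > 8 is true
  household dependents ≤ 2: 0 ≤ 2 is true
  essays submitted ≥ 0: 3 ≥ 0 is true
  NOT state resident: yes → false
  essays submitted ≤ 0: 3 ≤ 0 is false
  leadership role held: yes → true
  household dependents ≤ 3: 0 ≤ 3 is true
Combine:
[1.1.3.1.1] NOT false = true
[1.1.3.1] NOT true = false
[1.1.3] NOT false = true
[1.1] true AND false AND true = false
[1.2.1] exactly-one(false, true) = true
[1.2.2] false OR false = false
[1.2] true → false = false
[1] exactly-one(false, false) = false
[2.1.1.2] true OR true = true
[2.1.1] false → true (antecedent false ⇒ implication holds) = true
[2.1.2.1] true OR false OR false = true
[2.1.2] NOT true = false
[2.1.3] true OR false OR true = true
[2.1] true AND false AND true = false
[2] NOT false = true
[root] false AND true = false
Overall: false → declined

Declined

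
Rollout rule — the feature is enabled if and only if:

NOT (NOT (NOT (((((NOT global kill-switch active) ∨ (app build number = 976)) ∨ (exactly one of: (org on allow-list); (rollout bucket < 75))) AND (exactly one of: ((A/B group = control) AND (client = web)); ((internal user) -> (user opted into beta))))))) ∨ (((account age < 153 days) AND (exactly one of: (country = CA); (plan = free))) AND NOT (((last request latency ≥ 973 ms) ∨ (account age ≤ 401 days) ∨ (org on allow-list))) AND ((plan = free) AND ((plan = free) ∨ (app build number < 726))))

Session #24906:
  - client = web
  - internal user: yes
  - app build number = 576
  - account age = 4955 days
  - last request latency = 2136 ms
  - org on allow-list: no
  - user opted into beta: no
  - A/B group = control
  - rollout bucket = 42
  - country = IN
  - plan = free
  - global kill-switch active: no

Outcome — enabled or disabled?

Atomic conditions:
  NOT global kill-switch active: no → true
  app build number = 976: 576 == 976 is false
  org on allow-list: no → false
  rollout bucket < 75: 42 < 75 is true
  A/B group = control: control == control is true
  client = web: web == web is true
  internal user: yes → true
  user opted into beta: no → false
  account age < 153 days: 4955 < 153 is false
  country = CA: IN == CA is false
  plan = free: free == free is true
  last request latency ≥ 973 ms: 2136 ≥ 973 is true
  account age ≤ 401 days: 4955 ≤ 401 is false
  app build number < 726: 576 < 726 is true
Combine:
[1.1.1.1.1.1] true OR false = true
[1.1.1.1.1.2] exactly-one(false, true) = true
[1.1.1.1.1] true OR true = true
[1.1.1.1.2.1] true AND true = true
[1.1.1.1.2.2] true → false = false
[1.1.1.1.2] exactly-one(true, false) = true
[1.1.1.1] true AND true = true
[1.1.1] NOT true = false
[1.1] NOT false = true
[1] NOT true = false
[2.1.2] exactly-one(false, true) = true
[2.1] false AND true = false
[2.2.1] true OR false OR false = true
[2.2] NOT true = false
[2.3.2] true OR true = true
[2.3] true AND true = true
[2] false AND false AND true = false
[root] false OR false = false
Overall: false → disabled

Disabled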